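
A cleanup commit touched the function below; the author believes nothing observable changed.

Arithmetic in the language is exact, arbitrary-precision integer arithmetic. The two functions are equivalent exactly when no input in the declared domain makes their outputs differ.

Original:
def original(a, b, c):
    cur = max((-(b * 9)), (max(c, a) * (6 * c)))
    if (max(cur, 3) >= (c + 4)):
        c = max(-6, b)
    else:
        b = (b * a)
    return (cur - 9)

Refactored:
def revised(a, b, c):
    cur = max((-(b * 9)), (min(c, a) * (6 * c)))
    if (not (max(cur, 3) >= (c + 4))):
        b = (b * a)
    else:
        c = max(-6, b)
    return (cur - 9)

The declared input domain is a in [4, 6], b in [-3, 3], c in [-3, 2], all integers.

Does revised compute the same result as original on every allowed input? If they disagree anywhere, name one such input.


Consider the input a=4, b=-3, c=-3.
original: cur := 27 | (max(cur, 3) >= (c + 4)): true | c := -3 | result 18
revised: cur := 54 | (not (max(cur, 3) >= (c + 4))): false | c := -3 | result 45
18 vs 45 — the two versions disagree here.
verdict: not equivalent; witness: a=4, b=-3, c=-3


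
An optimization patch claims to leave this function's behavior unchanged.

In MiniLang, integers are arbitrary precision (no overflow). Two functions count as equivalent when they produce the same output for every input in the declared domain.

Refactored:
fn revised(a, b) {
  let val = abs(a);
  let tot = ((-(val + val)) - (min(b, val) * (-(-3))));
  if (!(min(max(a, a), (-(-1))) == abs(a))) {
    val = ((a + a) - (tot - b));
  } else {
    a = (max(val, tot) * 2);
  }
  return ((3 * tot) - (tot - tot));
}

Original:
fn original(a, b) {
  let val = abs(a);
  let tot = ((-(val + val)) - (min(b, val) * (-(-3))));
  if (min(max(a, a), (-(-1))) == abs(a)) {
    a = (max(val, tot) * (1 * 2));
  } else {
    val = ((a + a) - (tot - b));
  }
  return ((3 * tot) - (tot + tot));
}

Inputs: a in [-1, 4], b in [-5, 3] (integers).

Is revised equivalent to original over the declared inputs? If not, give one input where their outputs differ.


The rewrite breaks on a=-1, b=-5, where the results are 13 and 39.
original: val = 1; tot = 13; (min(max(a, a), (-(-1))) == abs(a)) -> false; val = -20; return 13
revised: val = 1; tot = 13; (!(min(max(a, a), (-(-1))) == abs(a))) -> true; val = -20; return 39
verdict: not equivalent; witness: a=-1, b=-5


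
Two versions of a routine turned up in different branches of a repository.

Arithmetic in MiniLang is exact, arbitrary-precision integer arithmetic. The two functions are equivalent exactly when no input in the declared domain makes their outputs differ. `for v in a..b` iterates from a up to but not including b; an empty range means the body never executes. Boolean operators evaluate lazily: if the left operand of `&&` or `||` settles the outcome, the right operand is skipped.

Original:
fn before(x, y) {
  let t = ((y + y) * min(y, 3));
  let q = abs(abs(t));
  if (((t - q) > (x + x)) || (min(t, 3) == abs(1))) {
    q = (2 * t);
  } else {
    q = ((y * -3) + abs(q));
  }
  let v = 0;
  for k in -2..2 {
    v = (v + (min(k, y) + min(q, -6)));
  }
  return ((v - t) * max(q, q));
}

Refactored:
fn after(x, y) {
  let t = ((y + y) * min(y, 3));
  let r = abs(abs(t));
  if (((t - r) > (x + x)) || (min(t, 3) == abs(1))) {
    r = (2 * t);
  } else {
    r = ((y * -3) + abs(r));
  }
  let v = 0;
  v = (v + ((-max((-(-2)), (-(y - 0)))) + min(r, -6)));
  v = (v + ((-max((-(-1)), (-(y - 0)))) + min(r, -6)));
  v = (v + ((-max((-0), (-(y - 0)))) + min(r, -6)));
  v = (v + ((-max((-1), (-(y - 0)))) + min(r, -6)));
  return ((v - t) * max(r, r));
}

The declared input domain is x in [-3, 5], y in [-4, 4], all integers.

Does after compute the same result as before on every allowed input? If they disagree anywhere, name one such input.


This is a faithful refactor — constant usage differs; and min/max/abs usage differs; and loop structure differs; and statement counts differ; and local variable names differ; and arithmetic usage differs, but the computed results match everywhere.
Tracing x=-1, y=2: before: t := 8 | q := 8 | (((t - q) > (x + x)) || (min(t, 3) == abs(1))): true | q := 16 | v := 0 | iter k=-2: | v := -8 | iter k=-1: | v := -15 | iter k=0: | v := -21 | iter k=1: | v := -26 | result -544 | after: t := 8 | r := 8 | (((t - r) > (x + x)) || (min(t, 3) == abs(1))): true | r := 16 | v := 0 | v := -8 | v := -15 | v := -21 | v := -26 | result -544 — matching result -544.
Sweeping the whole domain (81 inputs) finds no disagreement.
verdict: equivalent


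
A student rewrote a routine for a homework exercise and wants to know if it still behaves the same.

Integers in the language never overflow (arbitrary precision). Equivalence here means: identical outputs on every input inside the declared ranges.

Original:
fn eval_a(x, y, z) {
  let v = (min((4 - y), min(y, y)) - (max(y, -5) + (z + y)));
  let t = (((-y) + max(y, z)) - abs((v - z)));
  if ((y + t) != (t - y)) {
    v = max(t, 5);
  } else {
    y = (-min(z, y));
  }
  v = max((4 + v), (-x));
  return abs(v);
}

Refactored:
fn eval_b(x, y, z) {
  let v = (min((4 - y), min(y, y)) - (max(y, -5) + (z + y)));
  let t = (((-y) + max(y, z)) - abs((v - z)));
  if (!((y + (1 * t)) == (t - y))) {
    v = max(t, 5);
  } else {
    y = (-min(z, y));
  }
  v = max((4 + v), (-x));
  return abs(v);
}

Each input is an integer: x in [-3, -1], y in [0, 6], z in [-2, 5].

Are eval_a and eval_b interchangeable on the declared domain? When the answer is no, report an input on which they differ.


Behavior is preserved: although boolean connective usage differs; arithmetic usage differs; comparison usage differs; constant usage differs, the outputs never diverge.
Tracing x=-1, y=0, z=1: eval_a: v := -1 | t := -1 | ((y + t) != (t - y)): false | y := 0 | v := 3 | result 3 | eval_b: v := -1 | t := -1 | (!((y + (1 * t)) == (t - y))): false | y := 0 | v := 3 | result 3 — matching result 3.
Checked all 168 inputs in the declared domain: the outputs agree on every one.
verdict: equivalent


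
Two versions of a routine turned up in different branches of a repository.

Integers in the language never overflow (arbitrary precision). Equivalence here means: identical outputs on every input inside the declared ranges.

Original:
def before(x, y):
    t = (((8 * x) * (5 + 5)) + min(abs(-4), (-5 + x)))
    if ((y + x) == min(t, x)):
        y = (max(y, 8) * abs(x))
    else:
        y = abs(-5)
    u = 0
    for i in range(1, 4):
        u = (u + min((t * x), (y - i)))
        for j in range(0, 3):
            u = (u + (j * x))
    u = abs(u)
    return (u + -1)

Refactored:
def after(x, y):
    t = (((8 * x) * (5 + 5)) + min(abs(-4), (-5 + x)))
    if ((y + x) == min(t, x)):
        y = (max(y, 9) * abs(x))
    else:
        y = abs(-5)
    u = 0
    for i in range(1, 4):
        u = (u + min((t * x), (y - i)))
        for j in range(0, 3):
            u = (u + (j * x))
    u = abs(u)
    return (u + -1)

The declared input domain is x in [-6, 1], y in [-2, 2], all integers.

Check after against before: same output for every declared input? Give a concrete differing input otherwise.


Evaluate both at x=1, y=0.
before: t=76, then ((y + x) == min(t, x)) is true, then y=8, then u=0, then (i=1), then u=7, then (j=0), then u=7, then (j=1), then u=8, then (j=2), then u=10, then (i=2), then u=16, then (j=0), then u=16, then (j=1), then u=17, then (j=2), then u=19, then (i=3), then u=24, then (j=0), then u=24, then (j=1), then u=25, then (j=2), then u=27, then u=27, then returns 26
after: t=76, then ((y + x) == min(t, x)) is true, then y=9, then u=0, then (i=1), then u=8, then (j=0), then u=8, then (j=1), then u=9, then (j=2), then u=11, then (i=2), then u=18, then (j=0), then u=18, then (j=1), then u=19, then (j=2), then u=21, then (i=3), then u=27, then (j=0), then u=27, then (j=1), then u=28, then (j=2), then u=30, then u=30, then returns 29
26 against 29: the behavior changed.
verdict: not equivalent; witness: x=1, y=0


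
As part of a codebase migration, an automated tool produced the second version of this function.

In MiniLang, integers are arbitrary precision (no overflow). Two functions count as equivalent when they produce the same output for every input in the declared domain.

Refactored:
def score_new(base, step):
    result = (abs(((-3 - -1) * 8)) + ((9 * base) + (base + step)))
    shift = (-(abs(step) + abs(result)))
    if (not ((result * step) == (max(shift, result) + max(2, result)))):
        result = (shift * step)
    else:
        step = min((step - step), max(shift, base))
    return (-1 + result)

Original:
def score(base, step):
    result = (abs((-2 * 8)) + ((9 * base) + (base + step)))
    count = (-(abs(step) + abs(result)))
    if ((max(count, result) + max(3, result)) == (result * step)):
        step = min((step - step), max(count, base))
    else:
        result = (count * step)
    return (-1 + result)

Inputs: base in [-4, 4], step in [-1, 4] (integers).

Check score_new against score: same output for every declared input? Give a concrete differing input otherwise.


Equivalent. Although `3` became `2`, no input in the stated domain can expose it.
Sweeping the whole domain (54 inputs) finds no disagreement.
Tracing base=4, step=2: score: result becomes 58; next count becomes -60; next ((max(count, result) + max(3, result)) == (result * step)) evaluates to true; next step becomes 0; next final value 57 | score_new: result becomes 58; next shift becomes -60; next (not ((result * step) == (max(shift, result) + max(2, result)))) evaluates to false; next step becomes 0; next final value 57 — matching result 57.
verdict: equivalent


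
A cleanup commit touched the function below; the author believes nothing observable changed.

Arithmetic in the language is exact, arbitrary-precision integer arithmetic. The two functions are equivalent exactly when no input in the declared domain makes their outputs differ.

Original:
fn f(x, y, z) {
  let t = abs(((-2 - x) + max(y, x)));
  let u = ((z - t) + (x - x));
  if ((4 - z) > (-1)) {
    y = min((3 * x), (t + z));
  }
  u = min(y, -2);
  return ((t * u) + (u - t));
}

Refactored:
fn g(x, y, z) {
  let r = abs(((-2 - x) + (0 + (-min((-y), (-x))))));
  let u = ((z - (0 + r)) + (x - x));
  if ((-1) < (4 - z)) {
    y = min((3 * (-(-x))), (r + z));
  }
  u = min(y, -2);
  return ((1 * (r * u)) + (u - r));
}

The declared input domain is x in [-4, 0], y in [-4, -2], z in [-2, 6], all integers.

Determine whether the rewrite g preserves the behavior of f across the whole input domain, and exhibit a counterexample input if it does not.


The two are interchangeable: min/max/abs usage differs; comparison usage differs; arithmetic usage differs; constant usage differs; local variable names differ, and every declared input agrees.
Tracing x=0, y=-2, z=5: f: t := 2 | u := 3 | ((4 - z) > (-1)): false | u := -2 | result -8 | g: r := 2 | u := 3 | ((-1) < (4 - z)): false | u := -2 | result -8 — matching result -8.
An exhaustive pass over the 135 declared inputs shows identical outputs.
verdict: equivalent


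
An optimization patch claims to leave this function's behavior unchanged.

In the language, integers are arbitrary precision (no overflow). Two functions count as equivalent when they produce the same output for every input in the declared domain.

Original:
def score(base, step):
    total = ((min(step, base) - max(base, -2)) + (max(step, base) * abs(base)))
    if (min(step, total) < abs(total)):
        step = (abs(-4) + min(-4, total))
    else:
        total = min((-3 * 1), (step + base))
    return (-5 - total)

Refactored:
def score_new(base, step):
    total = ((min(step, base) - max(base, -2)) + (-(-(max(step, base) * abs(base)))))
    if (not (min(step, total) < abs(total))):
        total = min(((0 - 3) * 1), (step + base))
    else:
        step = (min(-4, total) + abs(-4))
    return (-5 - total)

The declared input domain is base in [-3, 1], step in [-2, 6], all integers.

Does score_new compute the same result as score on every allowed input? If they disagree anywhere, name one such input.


This is a faithful refactor — boolean connective usage differs, and arithmetic usage differs, and constant usage differs, but the computed results match everywhere.
Spot check at base=1, step=5 — score: total becomes 5; next (min(step, total) < abs(total)) evaluates to false; next total becomes -3; next final value -2. score_new: total becomes 5; next (not (min(step, total) < abs(total))) evaluates to true; next total becomes -3; next final value -2. Both give -2.
Across all 45 domain points the two functions coincide.
verdict: equivalent


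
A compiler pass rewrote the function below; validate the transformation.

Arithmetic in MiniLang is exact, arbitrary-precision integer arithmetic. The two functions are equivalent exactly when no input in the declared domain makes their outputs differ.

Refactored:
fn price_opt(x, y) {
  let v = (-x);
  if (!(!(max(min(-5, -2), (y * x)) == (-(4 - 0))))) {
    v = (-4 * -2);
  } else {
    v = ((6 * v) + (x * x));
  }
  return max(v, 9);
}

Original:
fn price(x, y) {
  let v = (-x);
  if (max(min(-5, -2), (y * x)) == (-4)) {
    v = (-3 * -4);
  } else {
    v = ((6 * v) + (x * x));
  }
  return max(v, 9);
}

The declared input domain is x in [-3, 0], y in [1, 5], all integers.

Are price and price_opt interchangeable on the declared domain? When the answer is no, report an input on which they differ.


The rewrite breaks on x=-2, y=2, where the results are 12 and 9.
price: v becomes 2; next (max(min(-5, -2), (y * x)) == (-4)) evaluates to true; next v becomes 12; next final value 12
price_opt: v becomes 2; next (!(!(max(min(-5, -2), (y * x)) == (-(4 - 0))))) evaluates to true; next v becomes 8; next final value 9
verdict: not equivalent; witness: x=-2, y=2


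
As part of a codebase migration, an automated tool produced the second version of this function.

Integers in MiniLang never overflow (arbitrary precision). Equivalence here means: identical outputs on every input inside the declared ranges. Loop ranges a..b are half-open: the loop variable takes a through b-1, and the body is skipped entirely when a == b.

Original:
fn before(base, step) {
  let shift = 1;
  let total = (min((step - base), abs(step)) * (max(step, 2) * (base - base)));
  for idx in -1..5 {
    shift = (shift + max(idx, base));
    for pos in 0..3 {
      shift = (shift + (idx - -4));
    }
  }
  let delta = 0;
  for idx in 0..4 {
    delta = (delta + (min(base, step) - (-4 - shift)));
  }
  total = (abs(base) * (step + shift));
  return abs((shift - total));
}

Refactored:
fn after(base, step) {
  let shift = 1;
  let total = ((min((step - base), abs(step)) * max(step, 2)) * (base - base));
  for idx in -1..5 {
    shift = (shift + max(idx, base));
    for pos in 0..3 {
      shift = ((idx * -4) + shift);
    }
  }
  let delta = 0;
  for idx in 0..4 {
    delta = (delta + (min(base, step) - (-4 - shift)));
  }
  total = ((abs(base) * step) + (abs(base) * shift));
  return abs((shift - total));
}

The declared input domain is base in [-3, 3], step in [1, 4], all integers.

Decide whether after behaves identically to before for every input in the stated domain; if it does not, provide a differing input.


Evaluate both at base=-3, step=1.
before: shift becomes 1; next total becomes 0; next at idx=-1:; next shift becomes 0; next at pos=0:; next shift becomes 3; next at pos=1:; next shift becomes 6; next at pos=2:; next shift becomes 9; next at idx=0:; next shift becomes 9; next at pos=0:; next shift becomes 13; next at pos=1:; next shift becomes 17; next at pos=2:; next shift becomes 21; next at idx=1:; next shift becomes 22; next at pos=0:; next shift becomes 27; next at pos=1:; next shift becomes 32; next at pos=2:; next shift becomes 37; next at idx=2:; next shift becomes 39; next at pos=0:; next shift becomes 45; next at pos=1:; next shift becomes 51; next at pos=2:; next shift becomes 57; next at idx=3:; next shift becomes 60; next at pos=0:; next shift becomes 67; next at pos=1:; next shift becomes 74; next at pos=2:; next shift becomes 81; next at idx=4:; next shift becomes 85; next at pos=0:; next shift becomes 93; next at pos=1:; next shift becomes 101; next at pos=2:; next shift becomes 109; next delta becomes 0; next at idx=0:; next delta becomes 110; next at idx=1:; next delta becomes 220; next at idx=2:; next delta becomes 330; next at idx=3:; next delta becomes 440; next total becomes 330; next final value 221
after: shift becomes 1; next total becomes 0; next at idx=-1:; next shift becomes 0; next at pos=0:; next shift becomes 4; next at pos=1:; next shift becomes 8; next at pos=2:; next shift becomes 12; next at idx=0:; next shift becomes 12; next at pos=0:; next shift becomes 12; next at pos=1:; next shift becomes 12; next at pos=2:; next shift becomes 12; next at idx=1:; next shift becomes 13; next at pos=0:; next shift becomes 9; next at pos=1:; next shift becomes 5; next at pos=2:; next shift becomes 1; next at idx=2:; next shift becomes 3; next at pos=0:; next shift becomes -5; next at pos=1:; next shift becomes -13; next at pos=2:; next shift becomes -21; next at idx=3:; next shift becomes -18; next at pos=0:; next shift becomes -30; next at pos=1:; next shift becomes -42; next at pos=2:; next shift becomes -54; next at idx=4:; next shift becomes -50; next at pos=0:; next shift becomes -66; next at pos=1:; next shift becomes -82; next at pos=2:; next shift becomes -98; next delta becomes 0; next at idx=0:; next delta becomes -97; next at idx=1:; next delta becomes -194; next at idx=2:; next delta becomes -291; next at idx=3:; next delta becomes -388; next total becomes -291; next final value 193
221 vs 193 — the two versions disagree here.
verdict: not equivalent; witness: base=-3, step=1


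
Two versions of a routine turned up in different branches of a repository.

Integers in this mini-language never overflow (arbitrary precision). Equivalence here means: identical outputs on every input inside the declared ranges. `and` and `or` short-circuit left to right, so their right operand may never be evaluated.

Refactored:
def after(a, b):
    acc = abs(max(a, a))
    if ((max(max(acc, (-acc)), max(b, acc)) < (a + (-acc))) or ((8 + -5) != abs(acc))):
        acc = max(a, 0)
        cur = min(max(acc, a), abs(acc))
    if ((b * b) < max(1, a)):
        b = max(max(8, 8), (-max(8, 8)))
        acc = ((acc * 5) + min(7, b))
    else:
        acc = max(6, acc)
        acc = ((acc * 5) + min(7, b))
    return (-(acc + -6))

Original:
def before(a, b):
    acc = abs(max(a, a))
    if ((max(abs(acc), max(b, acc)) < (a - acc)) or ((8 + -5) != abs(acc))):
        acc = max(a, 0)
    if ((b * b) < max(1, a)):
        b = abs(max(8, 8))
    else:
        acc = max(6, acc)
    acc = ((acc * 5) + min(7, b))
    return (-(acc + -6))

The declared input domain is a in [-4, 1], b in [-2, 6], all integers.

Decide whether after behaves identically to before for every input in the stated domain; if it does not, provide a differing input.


Comparing the listings, the differences include: arithmetic usage differs; constant usage differs; min/max/abs usage differs; statement counts differ; local variable names differ.
As a probe, take a=-1, b=5: before runs acc := 1 | ((max(abs(acc), max(b, acc)) < (a - acc)) or ((8 + -5) != abs(acc))): true | acc := 0 | ((b * b) < max(1, a)): false | acc := 6 | acc := 35 | result -29; after runs acc := 1 | ((max(max(acc, (-acc)), max(b, acc)) < (a + (-acc))) or ((8 + -5) != abs(acc))): true | acc := 0 | cur := 0 | ((b * b) < max(1, a)): false | acc := 6 | acc := 35 | result -29; both end at -29.
Sweeping the whole domain (54 inputs) finds no disagreement.
verdict: equivalent


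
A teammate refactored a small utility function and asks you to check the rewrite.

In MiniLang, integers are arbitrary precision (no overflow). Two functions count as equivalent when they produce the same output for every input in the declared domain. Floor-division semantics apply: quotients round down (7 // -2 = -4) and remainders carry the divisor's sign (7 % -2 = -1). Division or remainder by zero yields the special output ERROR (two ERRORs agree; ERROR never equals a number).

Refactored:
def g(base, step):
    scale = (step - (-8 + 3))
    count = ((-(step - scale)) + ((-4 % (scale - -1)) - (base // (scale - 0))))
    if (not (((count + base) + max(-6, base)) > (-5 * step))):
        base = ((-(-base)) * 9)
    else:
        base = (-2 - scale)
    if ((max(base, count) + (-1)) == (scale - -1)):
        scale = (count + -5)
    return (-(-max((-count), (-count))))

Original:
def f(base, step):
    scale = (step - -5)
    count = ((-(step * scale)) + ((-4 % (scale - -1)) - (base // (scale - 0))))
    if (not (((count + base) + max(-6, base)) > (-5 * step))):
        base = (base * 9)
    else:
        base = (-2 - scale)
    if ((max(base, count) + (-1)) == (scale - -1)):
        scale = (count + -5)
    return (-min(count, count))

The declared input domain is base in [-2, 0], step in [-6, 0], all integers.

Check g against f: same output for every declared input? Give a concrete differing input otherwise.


Not equivalent: base=-2, step=-4 separates them (-6 vs -7).
f: scale=1, then count=6, then (not (((count + base) + max(-6, base)) > (-5 * step))) is true, then base=-18, then ((max(base, count) + (-1)) == (scale - -1)) is false, then returns -6
g: scale=1, then count=7, then (not (((count + base) + max(-6, base)) > (-5 * step))) is true, then base=-18, then ((max(base, count) + (-1)) == (scale - -1)) is false, then returns -7
verdict: not equivalent; witness: base=-2, step=-4


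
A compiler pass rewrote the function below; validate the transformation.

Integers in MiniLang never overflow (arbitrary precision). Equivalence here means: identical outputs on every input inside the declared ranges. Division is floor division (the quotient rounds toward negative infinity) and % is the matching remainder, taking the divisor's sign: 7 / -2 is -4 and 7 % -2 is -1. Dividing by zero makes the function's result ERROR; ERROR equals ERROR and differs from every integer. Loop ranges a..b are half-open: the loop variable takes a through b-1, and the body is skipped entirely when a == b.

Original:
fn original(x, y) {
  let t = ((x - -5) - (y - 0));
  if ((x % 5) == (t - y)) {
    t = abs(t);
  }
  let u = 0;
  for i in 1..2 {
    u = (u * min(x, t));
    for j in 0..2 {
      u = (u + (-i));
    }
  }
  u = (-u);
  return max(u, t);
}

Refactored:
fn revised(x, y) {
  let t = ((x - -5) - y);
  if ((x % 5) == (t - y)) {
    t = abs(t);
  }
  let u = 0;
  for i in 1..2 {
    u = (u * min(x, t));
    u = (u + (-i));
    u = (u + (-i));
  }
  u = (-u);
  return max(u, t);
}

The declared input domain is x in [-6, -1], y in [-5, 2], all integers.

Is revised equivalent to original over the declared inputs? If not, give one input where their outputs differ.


Changes here: constant usage differs, plus loop structure differs, plus local variable names differ, plus arithmetic usage differs; the full 48-point sweep finds no disagreement.
verdict: equivalent


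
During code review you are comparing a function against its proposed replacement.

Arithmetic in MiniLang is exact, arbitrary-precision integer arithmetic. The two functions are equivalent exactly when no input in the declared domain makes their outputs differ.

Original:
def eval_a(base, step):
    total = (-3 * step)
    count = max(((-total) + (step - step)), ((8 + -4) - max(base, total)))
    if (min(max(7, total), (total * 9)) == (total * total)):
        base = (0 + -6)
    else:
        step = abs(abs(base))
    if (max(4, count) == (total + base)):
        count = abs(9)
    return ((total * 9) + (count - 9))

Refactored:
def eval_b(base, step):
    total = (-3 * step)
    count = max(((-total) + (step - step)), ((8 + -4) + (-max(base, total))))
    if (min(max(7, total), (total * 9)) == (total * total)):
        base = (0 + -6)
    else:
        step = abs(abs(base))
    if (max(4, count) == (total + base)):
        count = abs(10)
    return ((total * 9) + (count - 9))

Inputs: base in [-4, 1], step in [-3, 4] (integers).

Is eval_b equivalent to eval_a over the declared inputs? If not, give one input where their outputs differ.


Try base=-2, step=-2.
eval_a: total := 6 | count := -2 | (min(max(7, total), (total * 9)) == (total * total)): false | step := 2 | (max(4, count) == (total + base)): true | count := 9 | result 54
eval_b: total := 6 | count := -2 | (min(max(7, total), (total * 9)) == (total * total)): false | step := 2 | (max(4, count) == (total + base)): true | count := 10 | result 55
54 vs 55 — the two versions disagree here.
verdict: not equivalent; witness: base=-2, step=-2


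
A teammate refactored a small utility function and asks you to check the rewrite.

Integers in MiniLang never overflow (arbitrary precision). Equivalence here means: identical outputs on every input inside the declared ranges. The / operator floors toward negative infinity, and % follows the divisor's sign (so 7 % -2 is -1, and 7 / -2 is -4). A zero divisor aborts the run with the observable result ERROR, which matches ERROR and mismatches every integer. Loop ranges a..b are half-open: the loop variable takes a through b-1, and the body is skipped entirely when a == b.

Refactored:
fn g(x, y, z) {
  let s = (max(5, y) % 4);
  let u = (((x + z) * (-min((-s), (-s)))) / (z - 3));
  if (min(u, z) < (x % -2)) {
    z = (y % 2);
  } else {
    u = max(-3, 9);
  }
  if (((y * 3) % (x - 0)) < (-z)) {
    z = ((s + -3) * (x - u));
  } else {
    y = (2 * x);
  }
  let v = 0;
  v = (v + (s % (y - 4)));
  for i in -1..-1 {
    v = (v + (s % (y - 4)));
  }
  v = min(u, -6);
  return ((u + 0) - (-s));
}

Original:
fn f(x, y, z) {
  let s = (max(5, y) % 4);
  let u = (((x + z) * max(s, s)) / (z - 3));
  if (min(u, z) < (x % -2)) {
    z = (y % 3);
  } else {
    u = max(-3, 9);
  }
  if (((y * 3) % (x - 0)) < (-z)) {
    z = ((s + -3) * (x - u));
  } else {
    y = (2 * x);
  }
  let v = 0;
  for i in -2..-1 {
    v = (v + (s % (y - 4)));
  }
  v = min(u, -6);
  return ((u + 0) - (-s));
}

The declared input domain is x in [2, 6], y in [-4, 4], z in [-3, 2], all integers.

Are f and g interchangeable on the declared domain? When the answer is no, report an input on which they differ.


Equivalent. The one real change (`3` became `2`) has no effect anywhere in the declared ranges.
Every one of the 270 inputs gives matching results.
As a probe, take x=2, y=3, z=-2: f runs s := 1 | u := 0 | (min(u, z) < (x % -2)): true | z := 0 | (((y * 3) % (x - 0)) < (-z)): false | y := 4 | v := 0 | iter i=-2: | divide-by-zero, output ERROR; g runs s := 1 | u := 0 | (min(u, z) < (x % -2)): true | z := 1 | (((y * 3) % (x - 0)) < (-z)): false | y := 4 | v := 0 | divide-by-zero, output ERROR; both end at ERROR.
verdict: equivalent


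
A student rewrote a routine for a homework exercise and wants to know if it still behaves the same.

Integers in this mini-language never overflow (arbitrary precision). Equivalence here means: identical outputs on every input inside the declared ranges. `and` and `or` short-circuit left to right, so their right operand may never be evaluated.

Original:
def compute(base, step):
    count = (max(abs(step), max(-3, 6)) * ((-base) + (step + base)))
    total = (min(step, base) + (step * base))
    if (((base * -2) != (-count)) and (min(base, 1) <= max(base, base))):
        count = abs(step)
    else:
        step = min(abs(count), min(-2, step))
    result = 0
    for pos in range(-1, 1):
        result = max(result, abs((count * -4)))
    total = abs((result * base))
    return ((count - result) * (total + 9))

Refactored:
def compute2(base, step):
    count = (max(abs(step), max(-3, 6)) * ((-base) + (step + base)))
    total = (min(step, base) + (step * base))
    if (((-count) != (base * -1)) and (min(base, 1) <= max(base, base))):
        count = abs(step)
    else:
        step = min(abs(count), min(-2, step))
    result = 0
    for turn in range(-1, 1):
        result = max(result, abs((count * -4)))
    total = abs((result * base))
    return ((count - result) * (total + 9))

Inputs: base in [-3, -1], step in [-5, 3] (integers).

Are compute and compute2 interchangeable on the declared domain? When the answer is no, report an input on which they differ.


Evaluate both at base=-3, step=-1.
compute: count := -6 | total := 0 | (((base * -2) != (-count)) and (min(base, 1) <= max(base, base))): false | step := -2 | result := 0 | iter pos=-1: | result := 24 | iter pos=0: | result := 24 | total := 72 | result -2430
compute2: count := -6 | total := 0 | (((-count) != (base * -1)) and (min(base, 1) <= max(base, base))): true | count := 1 | result := 0 | iter turn=-1: | result := 4 | iter turn=0: | result := 4 | total := 12 | result -63
-2430 vs -63 — the two versions disagree here.
verdict: not equivalent; witness: base=-3, step=-1


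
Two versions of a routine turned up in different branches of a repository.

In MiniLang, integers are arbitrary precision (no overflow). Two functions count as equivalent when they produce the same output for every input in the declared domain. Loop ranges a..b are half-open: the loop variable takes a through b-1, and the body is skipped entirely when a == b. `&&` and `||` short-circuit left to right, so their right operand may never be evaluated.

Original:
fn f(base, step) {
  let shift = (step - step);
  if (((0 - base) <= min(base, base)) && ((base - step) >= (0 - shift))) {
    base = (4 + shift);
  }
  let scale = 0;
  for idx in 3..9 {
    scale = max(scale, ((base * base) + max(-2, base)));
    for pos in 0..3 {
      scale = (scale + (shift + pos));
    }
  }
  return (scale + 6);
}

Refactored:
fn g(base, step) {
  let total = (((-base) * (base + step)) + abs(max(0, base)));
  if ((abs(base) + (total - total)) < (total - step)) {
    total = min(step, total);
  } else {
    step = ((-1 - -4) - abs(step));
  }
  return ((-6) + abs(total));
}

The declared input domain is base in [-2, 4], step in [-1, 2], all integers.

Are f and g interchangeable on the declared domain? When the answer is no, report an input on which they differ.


Run the pair on base=-2, step=-1.
f: shift=0, then (((0 - base) <= min(base, base)) && ((base - step) >= (0 - shift))) is false, then scale=0, then (idx=3), then scale=2, then (pos=0), then scale=2, then (pos=1), then scale=3, then (pos=2), then scale=5, then (idx=4), then scale=5, then (pos=0), then scale=5, then (pos=1), then scale=6, then (pos=2), then scale=8, then (idx=5), then scale=8, then (pos=0), then scale=8, then (pos=1), then scale=9, then (pos=2), then scale=11, then (idx=6), then scale=11, then (pos=0), then scale=11, then (pos=1), then scale=12, then (pos=2), then scale=14, then (idx=7), then scale=14, then (pos=0), then scale=14, then (pos=1), then scale=15, then (pos=2), then scale=17, then (idx=8), then scale=17, then (pos=0), then scale=17, then (pos=1), then scale=18, then (pos=2), then scale=20, then returns 26
g: total=-6, then ((abs(base) + (total - total)) < (total - step)) is false, then step=2, then returns 0
26 and 0 differ, so these are not the same function on this domain.
verdict: not equivalent; witness: base=-2, step=-1


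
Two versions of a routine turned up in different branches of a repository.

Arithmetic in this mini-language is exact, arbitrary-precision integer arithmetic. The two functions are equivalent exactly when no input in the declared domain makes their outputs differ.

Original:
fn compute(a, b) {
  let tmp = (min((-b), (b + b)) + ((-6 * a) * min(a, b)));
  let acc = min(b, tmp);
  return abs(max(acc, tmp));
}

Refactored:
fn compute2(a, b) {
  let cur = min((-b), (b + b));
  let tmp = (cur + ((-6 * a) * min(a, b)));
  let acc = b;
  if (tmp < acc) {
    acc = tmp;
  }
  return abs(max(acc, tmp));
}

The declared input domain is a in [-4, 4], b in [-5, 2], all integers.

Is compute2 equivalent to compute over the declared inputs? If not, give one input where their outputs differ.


The two are interchangeable: min/max/abs usage differs, and branching structure differs, and local variable names differ, and statement counts differ, and comparison usage differs, and every declared input agrees.
As a probe, take a=-2, b=0: compute runs tmp = -24; acc = -24; return 24; compute2 runs cur = 0; tmp = -24; acc = 0; (tmp < acc) -> true; acc = -24; return 24; both end at 24.
An exhaustive pass over the 72 declared inputs shows identical outputs.
verdict: equivalent


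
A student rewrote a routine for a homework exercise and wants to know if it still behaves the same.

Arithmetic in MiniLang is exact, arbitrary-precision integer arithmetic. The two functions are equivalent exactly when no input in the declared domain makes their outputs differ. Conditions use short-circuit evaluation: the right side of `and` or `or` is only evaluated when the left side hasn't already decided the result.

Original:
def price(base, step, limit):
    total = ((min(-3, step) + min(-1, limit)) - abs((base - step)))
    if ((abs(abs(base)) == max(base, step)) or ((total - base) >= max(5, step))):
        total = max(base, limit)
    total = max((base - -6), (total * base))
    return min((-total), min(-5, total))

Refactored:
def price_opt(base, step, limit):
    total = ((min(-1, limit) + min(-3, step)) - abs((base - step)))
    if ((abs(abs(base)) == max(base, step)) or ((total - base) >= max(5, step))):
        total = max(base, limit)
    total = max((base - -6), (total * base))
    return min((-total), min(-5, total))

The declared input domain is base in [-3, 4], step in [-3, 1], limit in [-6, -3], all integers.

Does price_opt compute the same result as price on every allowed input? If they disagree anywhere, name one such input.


Comparing the listings, the differences include: same computation, different form.
Tracing base=-1, step=1, limit=-5: price: total := -10 | ((abs(abs(base)) == max(base, step)) or ((total - base) >= max(5, step))): true | total := -1 | total := 5 | result -5 | price_opt: total := -10 | ((abs(abs(base)) == max(base, step)) or ((total - base) >= max(5, step))): true | total := -1 | total := 5 | result -5 — matching result -5.
Across all 160 domain points the two functions coincide.
verdict: equivalent


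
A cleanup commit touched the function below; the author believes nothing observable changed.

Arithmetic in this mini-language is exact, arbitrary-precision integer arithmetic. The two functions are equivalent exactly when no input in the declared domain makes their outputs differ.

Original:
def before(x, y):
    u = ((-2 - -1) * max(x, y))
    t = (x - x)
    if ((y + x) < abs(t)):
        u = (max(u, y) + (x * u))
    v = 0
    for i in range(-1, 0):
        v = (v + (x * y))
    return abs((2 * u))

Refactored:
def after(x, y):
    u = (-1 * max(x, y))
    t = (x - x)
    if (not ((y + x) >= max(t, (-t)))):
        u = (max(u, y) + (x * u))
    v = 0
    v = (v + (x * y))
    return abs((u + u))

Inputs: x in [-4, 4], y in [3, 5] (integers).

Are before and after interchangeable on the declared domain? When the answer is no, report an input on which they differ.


The two versions differ — the changes include statement counts differ, and boolean connective usage differs, and loop structure differs, and comparison usage differs, and local variable names differ, and min/max/abs usage differs, and constant usage differs, and arithmetic usage differs.
One worked example (x=1, y=3) — before: u=-3, then t=0, then ((y + x) < abs(t)) is false, then v=0, then (i=-1), then v=3, then returns 6; after: u=-3, then t=0, then (not ((y + x) >= max(t, (-t)))) is false, then v=0, then v=3, then returns 6; agreement on 6.
Every one of the 27 inputs gives matching results.
verdict: equivalent


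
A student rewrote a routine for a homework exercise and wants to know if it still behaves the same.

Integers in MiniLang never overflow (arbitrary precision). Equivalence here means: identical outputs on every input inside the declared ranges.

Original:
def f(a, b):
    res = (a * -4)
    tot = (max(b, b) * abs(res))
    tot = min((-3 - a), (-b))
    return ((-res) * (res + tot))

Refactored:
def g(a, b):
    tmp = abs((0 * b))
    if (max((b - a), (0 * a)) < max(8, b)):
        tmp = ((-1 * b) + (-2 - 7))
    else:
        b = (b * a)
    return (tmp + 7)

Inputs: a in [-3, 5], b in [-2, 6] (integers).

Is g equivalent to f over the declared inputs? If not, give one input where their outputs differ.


On input a=-3, b=-2, f returns -144 while g returns 0.
verdict: not equivalent; witness: a=-3, b=-2


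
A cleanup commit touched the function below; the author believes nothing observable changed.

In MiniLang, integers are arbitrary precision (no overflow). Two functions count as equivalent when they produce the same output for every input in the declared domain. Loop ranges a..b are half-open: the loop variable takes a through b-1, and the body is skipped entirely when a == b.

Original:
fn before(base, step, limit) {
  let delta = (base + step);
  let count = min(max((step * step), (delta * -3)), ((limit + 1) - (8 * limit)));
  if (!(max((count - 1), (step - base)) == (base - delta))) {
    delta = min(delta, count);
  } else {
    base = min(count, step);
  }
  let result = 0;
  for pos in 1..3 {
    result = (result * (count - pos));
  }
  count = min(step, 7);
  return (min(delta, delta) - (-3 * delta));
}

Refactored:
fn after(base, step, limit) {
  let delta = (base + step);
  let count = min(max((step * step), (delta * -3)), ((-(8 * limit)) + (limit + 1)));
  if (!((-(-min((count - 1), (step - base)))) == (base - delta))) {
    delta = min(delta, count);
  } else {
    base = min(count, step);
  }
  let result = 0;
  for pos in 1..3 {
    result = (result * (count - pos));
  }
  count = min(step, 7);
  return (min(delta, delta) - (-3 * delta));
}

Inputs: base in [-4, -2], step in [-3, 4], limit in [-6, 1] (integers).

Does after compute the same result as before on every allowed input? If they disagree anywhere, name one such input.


The rewrite breaks on base=-2, step=-1, limit=1, where the results are -12 and -24.
before: delta = -3; count = -6; (!(max((count - 1), (step - base)) == (base - delta))) -> false; base = -6; result = 0; [pos=1]; result = 0; [pos=2]; result = 0; count = -1; return -12
after: delta = -3; count = -6; (!((-(-min((count - 1), (step - base)))) == (base - delta))) -> true; delta = -6; result = 0; [pos=1]; result = 0; [pos=2]; result = 0; count = -1; return -24
verdict: not equivalent; witness: base=-2, step=-1, limit=1


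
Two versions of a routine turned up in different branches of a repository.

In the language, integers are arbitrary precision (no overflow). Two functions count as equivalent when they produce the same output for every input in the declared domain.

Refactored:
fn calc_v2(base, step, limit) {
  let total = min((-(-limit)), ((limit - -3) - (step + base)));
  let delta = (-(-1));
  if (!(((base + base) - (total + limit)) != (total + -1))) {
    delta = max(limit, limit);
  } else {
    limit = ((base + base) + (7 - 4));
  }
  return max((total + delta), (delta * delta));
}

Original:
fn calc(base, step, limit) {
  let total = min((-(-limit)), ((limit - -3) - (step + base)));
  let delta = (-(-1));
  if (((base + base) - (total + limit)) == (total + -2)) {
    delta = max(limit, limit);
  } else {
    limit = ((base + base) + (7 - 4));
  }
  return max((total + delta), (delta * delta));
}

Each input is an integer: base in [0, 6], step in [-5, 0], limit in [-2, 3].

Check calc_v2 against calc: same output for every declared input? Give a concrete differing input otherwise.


Not equivalent: base=2, step=-5, limit=2 separates them (4 vs 3).
calc: total becomes 2; next delta becomes 1; next (((base + base) - (total + limit)) == (total + -2)) evaluates to true; next delta becomes 2; next final value 4
calc_v2: total becomes 2; next delta becomes 1; next (!(((base + base) - (total + limit)) != (total + -1))) evaluates to false; next limit becomes 7; next final value 3
verdict: not equivalent; witness: base=2, step=-5, limit=2


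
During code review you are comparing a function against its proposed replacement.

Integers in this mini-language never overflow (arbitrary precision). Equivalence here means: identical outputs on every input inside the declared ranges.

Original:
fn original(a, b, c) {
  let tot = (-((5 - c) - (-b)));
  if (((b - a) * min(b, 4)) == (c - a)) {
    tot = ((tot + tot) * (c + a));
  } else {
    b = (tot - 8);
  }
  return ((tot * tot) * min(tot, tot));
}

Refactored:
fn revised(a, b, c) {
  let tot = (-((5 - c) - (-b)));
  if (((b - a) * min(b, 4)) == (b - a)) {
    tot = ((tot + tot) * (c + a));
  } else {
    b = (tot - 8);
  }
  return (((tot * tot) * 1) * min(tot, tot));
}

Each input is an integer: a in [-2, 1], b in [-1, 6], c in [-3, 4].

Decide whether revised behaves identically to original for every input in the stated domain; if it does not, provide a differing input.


There is a counterexample at a=-2, b=-1, c=-3: 343000 on one side, -343 on the other.
original: tot becomes -7; next (((b - a) * min(b, 4)) == (c - a)) evaluates to true; next tot becomes 70; next final value 343000
revised: tot becomes -7; next (((b - a) * min(b, 4)) == (b - a)) evaluates to false; next b becomes -15; next final value -343
verdict: not equivalent; witness: a=-2, b=-1, c=-3
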